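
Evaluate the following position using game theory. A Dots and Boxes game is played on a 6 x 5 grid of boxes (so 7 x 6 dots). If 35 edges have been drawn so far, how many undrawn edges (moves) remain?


Grid: 6 x 5 boxes, i.e. 7 rows and 6 columns of dots.
Horizontal edges: (rows + 1) * cols = 7 * 5 = 35
Vertical edges: rows * (cols + 1) = 6 * 6 = 36
Total edges: 35 + 36 = 71
Edges drawn: 35
Remaining: 71 - 35 = 36

36


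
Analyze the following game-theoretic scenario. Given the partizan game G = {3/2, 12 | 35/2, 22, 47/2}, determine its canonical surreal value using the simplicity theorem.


Left options: {3/2, 12}, max = 12
Right options: {35/2, 22, 47/2}, min = 35/2
All options are numbers and max(Left) < min(Right), so by the simplicity theorem the value is the simplest (earliest-born) number strictly between 12 and 35/2.
Integers 13 through 17 all lie strictly between 12 and 35/2.
Among integers, the simplest (lowest birthday = smallest |n|; 0 is born on day 0, +-n on day n) is 13.
No non-integer in the interval can be simpler: if x is a non-integer in the interval, then floor(x) or ceil(x) also lies in the interval (the interval contains an integer), and both are proper prefixes of x's sign expansion, i.e. born earlier. So the game value is 13.
Game value = 13

13


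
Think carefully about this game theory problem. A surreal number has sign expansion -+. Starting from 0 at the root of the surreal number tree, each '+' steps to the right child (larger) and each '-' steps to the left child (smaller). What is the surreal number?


Sign expansion: -+
Rule: track bounds (lo, hi), initially (-inf, +inf). On '+', the current value becomes lo and we move to the simplest number in (value, hi): value + 1 if hi = +inf, otherwise the midpoint (value + hi)/2. On '-', the current value becomes hi and we move to value - 1 if lo = -inf, otherwise the midpoint (lo + value)/2.
Start at 0.
Step 1: sign = -, move left. Bounds: (-inf, 0). Value = -1
Step 2: sign = +, move right. Bounds: (-1, 0). Value = -1/2
The surreal number with sign expansion -+ is -1/2.

-1/2


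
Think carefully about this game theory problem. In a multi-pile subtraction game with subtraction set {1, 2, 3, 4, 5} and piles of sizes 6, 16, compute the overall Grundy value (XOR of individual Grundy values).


Subtraction set: {1, 2, 3, 4, 5}
For this subtraction set, G(n) = n mod 6 (period = max + 1 = 6).
Pile 1 (size 6): G(6) = 6 mod 6 = 0
Pile 2 (size 16): G(16) = 16 mod 6 = 4
Total Grundy value = XOR of all: 0 XOR 4 = 4

4


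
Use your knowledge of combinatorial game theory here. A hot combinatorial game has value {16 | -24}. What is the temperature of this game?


The game is {16 | -24}, a switch {a | b} with numbers a > b.
Cooling {a | b} by t gives {a - t | b + t}, which stops being hot when a - t = b + t, i.e. at t = (a - b)/2. So the temperature of a switch is (a - b)/2.
Temperature = (Left option - Right option) / 2
= (16 - (-24)) / 2
= 40 / 2
= 20

20


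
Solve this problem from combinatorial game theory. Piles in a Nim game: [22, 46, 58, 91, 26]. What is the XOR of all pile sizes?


We need the XOR (exclusive or) of all pile sizes.
After XOR-ing pile 1 (size 22): 0 XOR 22 = 22
After XOR-ing pile 2 (size 46): 22 XOR 46 = 56
After XOR-ing pile 3 (size 58): 56 XOR 58 = 2
After XOR-ing pile 4 (size 91): 2 XOR 91 = 89
After XOR-ing pile 5 (size 26): 89 XOR 26 = 67
The Nim-value of this position is 67.

67


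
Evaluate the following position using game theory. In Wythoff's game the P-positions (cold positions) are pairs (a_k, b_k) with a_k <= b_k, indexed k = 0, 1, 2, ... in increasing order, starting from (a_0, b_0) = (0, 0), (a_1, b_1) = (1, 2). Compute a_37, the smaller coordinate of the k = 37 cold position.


By Wythoff's theorem, a_k = floor(k * phi) and b_k = floor(k * phi^2) = a_k + k, where phi = (1 + sqrt(5))/2 is the golden ratio.
phi = (1 + sqrt(5))/2 = 1.618034
k = 37
k * phi = 37 * 1.618034 = 59.867258
a_37 = floor(k * phi) = 59

59


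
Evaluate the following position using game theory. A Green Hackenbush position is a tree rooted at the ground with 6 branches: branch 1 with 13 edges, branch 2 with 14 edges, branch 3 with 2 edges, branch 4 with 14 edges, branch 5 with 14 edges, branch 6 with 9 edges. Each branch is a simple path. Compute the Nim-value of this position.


The tree has 6 branches from the ground vertex.
In Green Hackenbush, the Nim-value of a simple path of length k is k.
Branch 1: length 13, Nim-value = 13
Branch 2: length 14, Nim-value = 14
Branch 3: length 2, Nim-value = 2
Branch 4: length 14, Nim-value = 14
Branch 5: length 14, Nim-value = 14
Branch 6: length 9, Nim-value = 9
Total Nim-value = XOR of all branch values:
0 XOR 13 = 13
13 XOR 14 = 3
3 XOR 2 = 1
1 XOR 14 = 15
15 XOR 14 = 1
1 XOR 9 = 8
Nim-value of the tree = 8

8


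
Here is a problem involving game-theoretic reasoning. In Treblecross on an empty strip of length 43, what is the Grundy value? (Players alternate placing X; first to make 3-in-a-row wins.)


Treblecross: place X on empty cells; 3-in-a-row wins.
Playing within two cells of an existing X lets the opponent win at once, so sensible play treats the cells i-2..i+2 around each X as dead. The player left with no safe cell loses, so this is a normal-play take-away game on strips of safe cells.
Placing X at cell i (0-indexed) of a strip of k safe cells leaves independent strips of sizes max(0, i-2) and max(0, k-i-3). Hence G(k) = mex{ G(max(0,i-2)) XOR G(max(0,k-i-3)) : 0 <= i < k }, with G(0) = 0.
G(1): splits (0,0):0^0=0 -> mex({0}) = 1
G(2): splits (0,0):0^0=0 -> mex({0}) = 1
G(3): splits (0,0):0^0=0 -> mex({0}) = 1
G(4): splits (0,1):0^1=1 (0,0):0^0=0 -> mex({0, 1}) = 2
G(5): splits (0,2):0^1=1 (0,1):0^1=1 (0,0):0^0=0 -> mex({0, 1}) = 2
G(6) = mex({1}) = 0
G(7) = mex({0, 1, 2}) = 3
G(8) = mex({0, 1, 2}) = 3
G(9) = mex({0, 2}) = 1
G(10) = mex({0, 2, 3}) = 1
G(11) = mex({0, 3}) = 1
G(12) = mex({1, 3}) = 0
G(13) = mex({0, 1, 2, 3}) = 4
G(14) = mex({0, 1, 2}) = 3
G(15) = mex({0, 1, 2}) = 3
G(16) = mex({0, 1, 2, 4}) = 3
G(17) = mex({0, 1, 3, 4}) = 2
G(18) = mex({0, 1, 3, 4}) = 2
G(19) = mex({0, 1, 3, 5}) = 2
G(20) = mex({0, 1, 2, 3, 5}) = 4
G(21) = mex({0, 1, 2, 3, 5}) = 4
G(22) = mex({1, 2, 6}) = 0
G(23) = mex({0, 1, 2, 3, 4, 6}) = 5
G(24) = mex({0, 1, 2, 3, 4}) = 5
G(25) = mex({0, 1, 3, 4, 7}) = 2
G(26) = mex({0, 1, 3, 4, 5, 7}) = 2
G(27) = mex({0, 1, 3, 5}) = 2
G(28) = mex({0, 1, 2, 5}) = 3
G(29) = mex({0, 1, 2, 4, 5, 6}) = 3
G(30) = mex({1, 2, 4, 6}) = 0
G(31) = mex({0, 1, 2, 3, 4, 6}) = 5
G(32) = mex({1, 2, 3, 4, 7}) = 0
G(33) = mex({0, 3, 7}) = 1
G(34) = mex({0, 2, 3, 5, 7}) = 1
G(35) = mex({0, 2, 3, 5, 6}) = 1
G(36) = mex({0, 1, 2, 5, 6}) = 3
G(37) = mex({0, 1, 2, 4, 5, 6}) = 3
G(38) = mex({0, 1, 2, 4}) = 3
G(39) = mex({0, 1, 2, 3, 4, 7}) = 5
G(40) = mex({0, 1, 2, 3, 4, 5, 7}) = 6
G(41) = mex({0, 1, 2, 3, 5, 7}) = 4
G(42) = mex({0, 1, 2, 3, 5, 6, 7}) = 4
G(43) = mex({0, 2, 3, 5, 6}) = 1
Therefore G(43) = 1.

1


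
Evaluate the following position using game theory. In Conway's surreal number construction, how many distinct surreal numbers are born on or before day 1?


Day 0: {|} = 0 is born. Count = 1.
Day n: the number of surreal numbers born by day n is 2^(n+1) - 1.
By day 0: 2^1 - 1 = 1
By day 1: 2^2 - 1 = 3
By day 1: 3 surreal numbers.

3


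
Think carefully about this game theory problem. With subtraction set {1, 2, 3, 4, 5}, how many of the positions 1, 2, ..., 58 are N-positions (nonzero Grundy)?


Subtraction set S = {1, 2, 3, 4, 5}, so G(n) = n mod 6.
G(n) = 0 when n is a multiple of 6.
Multiples of 6 in [1, 58]: 9
N-positions (nonzero Grundy) = 58 - 9 = 49

49


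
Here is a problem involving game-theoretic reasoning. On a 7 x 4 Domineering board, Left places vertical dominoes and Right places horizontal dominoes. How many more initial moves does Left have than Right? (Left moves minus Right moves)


Board is 7 x 4 (rows x cols).
Left (vertical) placements: (rows-1) * cols = 6 * 4 = 24
Right (horizontal) placements: rows * (cols-1) = 7 * 3 = 21
Advantage = Left - Right = 24 - 21 = 3

3


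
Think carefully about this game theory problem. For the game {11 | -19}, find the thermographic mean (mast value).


Game = {11 | -19}, a switch {a | b} with numbers a > b.
Its thermograph has left wall a - t and right wall b + t, which meet at t = (a - b)/2, where both equal (a + b)/2. So the mast (mean value) is at (a + b)/2.
Mean = (11 + (-19))/2 = -8/2 = -4

-4


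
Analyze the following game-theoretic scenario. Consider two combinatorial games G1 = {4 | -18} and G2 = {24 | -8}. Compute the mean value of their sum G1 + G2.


G1 = {4 | -18}, G2 = {24 | -8}
Each is a switch {a | b} with numbers a > b; its mean value is (a + b)/2, and mean value is additive over game sums: m(G1 + G2) = m(G1) + m(G2).
Mean of G1 = (4 + (-18))/2 = -14/2 = -7
Mean of G2 = (24 + (-8))/2 = 16/2 = 8
Mean of G1 + G2 = -7 + 8 = 1

1


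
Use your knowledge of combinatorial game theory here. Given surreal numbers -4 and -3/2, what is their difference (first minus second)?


x = -4, y = -3/2
Converting to common denominator: 2
x = -8/2, y = -3/2
x - y = -4 - -3/2 = -5/2

-5/2


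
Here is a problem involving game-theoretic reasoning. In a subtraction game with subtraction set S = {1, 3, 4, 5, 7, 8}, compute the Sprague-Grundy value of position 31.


The subtraction set is S = {1, 3, 4, 5, 7, 8}.
G(k) = mex{ G(k - s) : s in S, s <= k }. We compute iteratively: G(0) = 0.
G(1) = mex({0}) = 1
G(2) = mex({1}) = 0
G(3) = mex({0}) = 1
G(4) = mex({0, 1}) = 2
G(5) = mex({0, 1, 2}) = 3
G(6) = mex({0, 1, 3}) = 2
G(7) = mex({0, 1, 2}) = 3
G(8) = mex({0, 1, 2, 3}) = 4
G(9) = mex({0, 1, 2, 3, 4}) = 5
G(10) = mex({0, 1, 2, 3, 5}) = 4
G(11) = mex({1, 2, 3, 4}) = 0
G(12) = mex({0, 2, 3, 4, 5}) = 1
G(13) = mex({1, 2, 3, 4, 5}) = 0
G(14) = mex({0, 2, 3, 4, 5}) = 1
G(15) = mex({0, 1, 3, 4}) = 2
G(16) = mex({0, 1, 2, 4, 5}) = 3
G(17) = mex({0, 1, 3, 4, 5}) = 2
G(18) = mex({0, 1, 2, 4}) = 3
Observe that G(11)..G(18) = 0, 1, 0, 1, 2, 3, 2, 3 repeats G(0)..G(7) = 0, 1, 0, 1, 2, 3, 2, 3.
For k >= max(S) = 8, G(k) is determined by the previous 8 values G(k-8)..G(k-1); a window of 8 consecutive values has recurred shifted by 11, so by induction G(k + 11) = G(k) for all k >= 0: the sequence is periodic from the start with period 11.
One period: G(0..10) = 0, 1, 0, 1, 2, 3, 2, 3, 4, 5, 4.
31 mod 11 = 9, so G(31) = G(9) = 5.

5


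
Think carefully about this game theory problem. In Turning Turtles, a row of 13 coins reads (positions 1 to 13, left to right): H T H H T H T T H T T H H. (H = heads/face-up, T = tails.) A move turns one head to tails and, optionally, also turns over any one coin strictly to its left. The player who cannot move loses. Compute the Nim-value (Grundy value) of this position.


Coins: H T H H T H T T H T T H H
Key fact: a single head at position k behaves exactly like a Nim heap of size k (turning it to T and optionally flipping a coin at j < k corresponds to moving the heap from k to j, or to 0), and heads combine as a disjunctive sum (two heads at the same place would cancel, matching j XOR j = 0). So the Nim-value is the XOR of the 1-indexed positions of the heads.
Face-up positions (1-indexed): [1, 3, 4, 6, 9, 12, 13]
XOR 0 with 1: 0 XOR 1 = 1
XOR 1 with 3: 1 XOR 3 = 2
XOR 2 with 4: 2 XOR 4 = 6
XOR 6 with 6: 6 XOR 6 = 0
XOR 0 with 9: 0 XOR 9 = 9
XOR 9 with 12: 9 XOR 12 = 5
XOR 5 with 13: 5 XOR 13 = 8
Nim-value = 8

8


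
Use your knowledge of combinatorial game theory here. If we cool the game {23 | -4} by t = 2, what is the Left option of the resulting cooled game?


Original game: {23 | -4} (a switch {a | b} with a > b).
Cooling by t (for t below the temperature (a - b)/2 = 27/2) taxes each move by t: {a | b} cooled by t is {a - t | b + t}.
Cooling amount: t = 2
Cooled Left option: 23 - 2 = 21
Cooled Right option: -4 + 2 = -2
Cooled game: {21 | -2}
Left option = 21

21


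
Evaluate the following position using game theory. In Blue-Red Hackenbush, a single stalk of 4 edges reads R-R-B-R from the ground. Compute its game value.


Edges (from ground): R-R-B-R
By Berlekamp's sign-expansion rule, a Blue-Red Hackenbush stalk has the value of the surreal number whose sign sequence is the edge sequence with B -> + and R -> -.
Sign sequence: --+-
Trace the sign expansion in the surreal number tree, starting from 0:
Edge 1: R (sign -) -> bounds (-inf, 0), value = -1
Edge 2: R (sign -) -> bounds (-inf, -1), value = -2
Edge 3: B (sign +) -> bounds (-2, -1), value = -3/2
Edge 4: R (sign -) -> bounds (-2, -3/2), value = -7/4
Game value = -7/4

-7/4


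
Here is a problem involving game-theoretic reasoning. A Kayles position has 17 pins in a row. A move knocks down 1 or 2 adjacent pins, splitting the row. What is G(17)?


Kayles: a move removes 1 or 2 adjacent pins from a contiguous row.
Removing pins from a row of k leaves two independent rows (a, b) with a + b = k - 1 (one pin) or a + b = k - 2 (two pins); an end removal gives a = 0.
By Sprague-Grundy, G(k) = mex{ G(a) XOR G(b) } over all these splits. G(0) = 0.
G(1): splits (0,0):0^0=0 -> mex({0}) = 1
G(2): splits (0,1):0^1=1 (0,0):0^0=0 -> mex({0, 1}) = 2
G(3): splits (0,2):0^2=2 (1,1):1^1=0 (0,1):0^1=1 -> mex({0, 1, 2}) = 3
G(4): splits (0,3):0^3=3 (1,2):1^2=3 (0,2):0^2=2 (1,1):1^1=0 -> mex({0, 2, 3}) = 1
G(5): splits (0,4):0^1=1 (1,3):1^3=2 (2,2):2^2=0 (0,3):0^3=3 (1,2):1^2=3 -> mex({0, 1, 2, 3}) = 4
G(6) = mex({0, 1, 2, 4}) = 3
G(7) = mex({0, 1, 3, 4, 5}) = 2
G(8) = mex({0, 2, 3, 5, 6}) = 1
G(9) = mex({0, 1, 2, 3, 6, 7}) = 4
G(10) = mex({0, 1, 3, 4, 5, 7}) = 2
G(11) = mex({0, 1, 2, 3, 4, 5}) = 6
G(12) = mex({0, 1, 2, 3, 5, 6, 7}) = 4
G(13) = mex({0, 2, 3, 4, 6, 7}) = 1
G(14) = mex({0, 1, 4, 5, 6, 7}) = 2
G(15) = mex({0, 1, 2, 3, 4, 5, 6}) = 7
G(16) = mex({0, 2, 3, 5, 6, 7}) = 1
G(17) = mex({0, 1, 2, 3, 5, 6, 7}) = 4
Therefore G(17) = 4.

4


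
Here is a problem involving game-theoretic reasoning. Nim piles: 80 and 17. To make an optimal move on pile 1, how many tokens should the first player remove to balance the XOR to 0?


Piles: 80 and 17
Current XOR: 80 XOR 17 = 65 (non-zero, so this is an N-position).
To make the XOR zero, we need to find a move that balances the piles.
For pile 1 (size 80): target = 80 XOR 65 = 17
We reduce pile 1 from 80 to 17.
Tokens removed: 80 - 17 = 63
Verification: 17 XOR 17 = 0

63


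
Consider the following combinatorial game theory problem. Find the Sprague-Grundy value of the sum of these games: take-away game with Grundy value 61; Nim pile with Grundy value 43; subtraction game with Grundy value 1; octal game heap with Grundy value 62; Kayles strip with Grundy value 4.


By the Sprague-Grundy theorem, the Grundy value of a sum of games is the XOR of individual Grundy values.
take-away game: Grundy value = 61. Running XOR: 0 XOR 61 = 61
Nim pile: Grundy value = 43. Running XOR: 61 XOR 43 = 22
subtraction game: Grundy value = 1. Running XOR: 22 XOR 1 = 23
octal game heap: Grundy value = 62. Running XOR: 23 XOR 62 = 41
Kayles strip: Grundy value = 4. Running XOR: 41 XOR 4 = 45
The combined Grundy value is 45.

45


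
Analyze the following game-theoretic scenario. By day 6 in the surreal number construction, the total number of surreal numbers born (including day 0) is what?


Day 0: {|} = 0 is born. Count = 1.
Day n: the number of surreal numbers born by day n is 2^(n+1) - 1.
By day 0: 2^1 - 1 = 1
By day 1: 2^2 - 1 = 3
By day 2: 2^3 - 1 = 7
By day 3: 2^4 - 1 = 15
By day 4: 2^5 - 1 = 31
By day 5: 2^6 - 1 = 63
By day 6: 2^7 - 1 = 127
By day 6: 127 surreal numbers.

127


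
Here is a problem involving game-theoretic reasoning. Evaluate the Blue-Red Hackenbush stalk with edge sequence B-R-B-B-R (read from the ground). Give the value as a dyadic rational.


Edges (from ground): B-R-B-B-R
By Berlekamp's sign-expansion rule, a Blue-Red Hackenbush stalk has the value of the surreal number whose sign sequence is the edge sequence with B -> + and R -> -.
Sign sequence: +-++-
Trace the sign expansion in the surreal number tree, starting from 0:
Edge 1: B (sign +) -> bounds (0, +inf), value = 1
Edge 2: R (sign -) -> bounds (0, 1), value = 1/2
Edge 3: B (sign +) -> bounds (1/2, 1), value = 3/4
Edge 4: B (sign +) -> bounds (3/4, 1), value = 7/8
Edge 5: R (sign -) -> bounds (3/4, 7/8), value = 13/16
Game value = 13/16

13/16


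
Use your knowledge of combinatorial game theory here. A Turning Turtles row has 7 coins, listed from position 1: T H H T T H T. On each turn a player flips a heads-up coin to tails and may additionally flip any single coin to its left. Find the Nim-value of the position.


Coins: T H H T T H T
Key fact: a single head at position k behaves exactly like a Nim heap of size k (turning it to T and optionally flipping a coin at j < k corresponds to moving the heap from k to j, or to 0), and heads combine as a disjunctive sum (two heads at the same place would cancel, matching j XOR j = 0). So the Nim-value is the XOR of the 1-indexed positions of the heads.
Face-up positions (1-indexed): [2, 3, 6]
XOR 0 with 2: 0 XOR 2 = 2
XOR 2 with 3: 2 XOR 3 = 1
XOR 1 with 6: 1 XOR 6 = 7
Nim-value = 7

7


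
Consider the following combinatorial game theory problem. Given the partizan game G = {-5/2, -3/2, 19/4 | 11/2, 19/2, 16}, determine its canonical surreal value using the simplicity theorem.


Left options: {-5/2, -3/2, 19/4}, max = 19/4
Right options: {11/2, 19/2, 16}, min = 11/2
All options are numbers and max(Left) < min(Right), so by the simplicity theorem the value is the simplest (earliest-born) number strictly between 19/4 and 11/2.
The only integer strictly between 19/4 and 11/2 is 5.
No non-integer in the interval can be simpler: if x is a non-integer in the interval, then floor(x) or ceil(x) also lies in the interval (the interval contains an integer), and both are proper prefixes of x's sign expansion, i.e. born earlier. So the game value is 5.
Game value = 5

5


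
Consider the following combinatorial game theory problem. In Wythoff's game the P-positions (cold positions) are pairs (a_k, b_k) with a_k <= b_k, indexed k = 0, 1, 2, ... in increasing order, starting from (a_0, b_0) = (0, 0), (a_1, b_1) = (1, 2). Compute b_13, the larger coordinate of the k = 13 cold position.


By Wythoff's theorem, a_k = floor(k * phi) and b_k = floor(k * phi^2) = a_k + k, where phi = (1 + sqrt(5))/2 is the golden ratio.
phi = (1 + sqrt(5))/2 = 1.618034
phi^2 = phi + 1 = 2.618034
k = 13
k * phi^2 = 13 * 2.618034 = 34.034442
b_13 = floor(k * phi^2) = 34 (check: a_13 + k = 21 + 13 = 34)

34


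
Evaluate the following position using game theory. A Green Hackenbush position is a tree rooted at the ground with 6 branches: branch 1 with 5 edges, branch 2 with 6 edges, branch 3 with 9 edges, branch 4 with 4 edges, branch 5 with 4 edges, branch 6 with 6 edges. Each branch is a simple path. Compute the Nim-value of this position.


The tree has 6 branches from the ground vertex.
In Green Hackenbush, the Nim-value of a simple path of length k is k.
Branch 1: length 5, Nim-value = 5
Branch 2: length 6, Nim-value = 6
Branch 3: length 9, Nim-value = 9
Branch 4: length 4, Nim-value = 4
Branch 5: length 4, Nim-value = 4
Branch 6: length 6, Nim-value = 6
Total Nim-value = XOR of all branch values:
0 XOR 5 = 5
5 XOR 6 = 3
3 XOR 9 = 10
10 XOR 4 = 14
14 XOR 4 = 10
10 XOR 6 = 12
Nim-value of the tree = 12

12


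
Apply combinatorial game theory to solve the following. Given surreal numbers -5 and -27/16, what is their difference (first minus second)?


x = -5, y = -27/16
Converting to common denominator: 16
x = -80/16, y = -27/16
x - y = -5 - -27/16 = -53/16

-53/16


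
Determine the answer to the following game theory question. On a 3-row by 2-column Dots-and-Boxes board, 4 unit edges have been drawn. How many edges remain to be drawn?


Grid: 3 x 2 boxes, i.e. 4 rows and 3 columns of dots.
Horizontal edges: (rows + 1) * cols = 4 * 2 = 8
Vertical edges: rows * (cols + 1) = 3 * 3 = 9
Total edges: 8 + 9 = 17
Edges drawn: 4
Remaining: 17 - 4 = 13

13


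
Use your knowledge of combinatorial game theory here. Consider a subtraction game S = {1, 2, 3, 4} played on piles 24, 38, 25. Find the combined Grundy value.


Subtraction set: {1, 2, 3, 4}
For this subtraction set, G(n) = n mod 5 (period = max + 1 = 5).
Pile 1 (size 24): G(24) = 24 mod 5 = 4
Pile 2 (size 38): G(38) = 38 mod 5 = 3
Pile 3 (size 25): G(25) = 25 mod 5 = 0
Total Grundy value = XOR of all: 4 XOR 3 XOR 0 = 7

7


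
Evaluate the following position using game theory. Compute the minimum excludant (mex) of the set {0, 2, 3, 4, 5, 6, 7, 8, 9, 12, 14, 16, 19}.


Set = {0, 2, 3, 4, 5, 6, 7, 8, 9, 12, 14, 16, 19}
0 is in the set.
1 is NOT in the set. This is the mex.
mex = 1

1


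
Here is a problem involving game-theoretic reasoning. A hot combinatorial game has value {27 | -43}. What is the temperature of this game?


The game is {27 | -43}, a switch {a | b} with numbers a > b.
Cooling {a | b} by t gives {a - t | b + t}, which stops being hot when a - t = b + t, i.e. at t = (a - b)/2. So the temperature of a switch is (a - b)/2.
Temperature = (Left option - Right option) / 2
= (27 - (-43)) / 2
= 70 / 2
= 35

35


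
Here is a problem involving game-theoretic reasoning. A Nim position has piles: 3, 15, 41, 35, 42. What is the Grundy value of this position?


We need the XOR (exclusive or) of all pile sizes.
After XOR-ing pile 1 (size 3): 0 XOR 3 = 3
After XOR-ing pile 2 (size 15): 3 XOR 15 = 12
After XOR-ing pile 3 (size 41): 12 XOR 41 = 37
After XOR-ing pile 4 (size 35): 37 XOR 35 = 6
After XOR-ing pile 5 (size 42): 6 XOR 42 = 44
The Nim-value of this position is 44.

44


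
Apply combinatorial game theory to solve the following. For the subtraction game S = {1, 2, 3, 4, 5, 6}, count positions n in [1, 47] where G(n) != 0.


Subtraction set S = {1, 2, 3, 4, 5, 6}, so G(n) = n mod 7.
G(n) = 0 when n is a multiple of 7.
Multiples of 7 in [1, 47]: 6
N-positions (nonzero Grundy) = 47 - 6 = 41

41


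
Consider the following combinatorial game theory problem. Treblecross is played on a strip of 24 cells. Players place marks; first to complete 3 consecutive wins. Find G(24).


Treblecross: place X on empty cells; 3-in-a-row wins.
Playing within two cells of an existing X lets the opponent win at once, so sensible play treats the cells i-2..i+2 around each X as dead. The player left with no safe cell loses, so this is a normal-play take-away game on strips of safe cells.
Placing X at cell i (0-indexed) of a strip of k safe cells leaves independent strips of sizes max(0, i-2) and max(0, k-i-3). Hence G(k) = mex{ G(max(0,i-2)) XOR G(max(0,k-i-3)) : 0 <= i < k }, with G(0) = 0.
G(1): splits (0,0):0^0=0 -> mex({0}) = 1
G(2): splits (0,0):0^0=0 -> mex({0}) = 1
G(3): splits (0,0):0^0=0 -> mex({0}) = 1
G(4): splits (0,1):0^1=1 (0,0):0^0=0 -> mex({0, 1}) = 2
G(5): splits (0,2):0^1=1 (0,1):0^1=1 (0,0):0^0=0 -> mex({0, 1}) = 2
G(6) = mex({1}) = 0
G(7) = mex({0, 1, 2}) = 3
G(8) = mex({0, 1, 2}) = 3
G(9) = mex({0, 2}) = 1
G(10) = mex({0, 2, 3}) = 1
G(11) = mex({0, 3}) = 1
G(12) = mex({1, 3}) = 0
G(13) = mex({0, 1, 2, 3}) = 4
G(14) = mex({0, 1, 2}) = 3
G(15) = mex({0, 1, 2}) = 3
G(16) = mex({0, 1, 2, 4}) = 3
G(17) = mex({0, 1, 3, 4}) = 2
G(18) = mex({0, 1, 3, 4}) = 2
G(19) = mex({0, 1, 3, 5}) = 2
G(20) = mex({0, 1, 2, 3, 5}) = 4
G(21) = mex({0, 1, 2, 3, 5}) = 4
G(22) = mex({1, 2, 6}) = 0
G(23) = mex({0, 1, 2, 3, 4, 6}) = 5
G(24) = mex({0, 1, 2, 3, 4}) = 5
Therefore G(24) = 5.

5


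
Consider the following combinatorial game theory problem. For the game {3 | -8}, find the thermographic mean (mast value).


Game = {3 | -8}, a switch {a | b} with numbers a > b.
Its thermograph has left wall a - t and right wall b + t, which meet at t = (a - b)/2, where both equal (a + b)/2. So the mast (mean value) is at (a + b)/2.
Mean = (3 + (-8))/2 = -5/2 = -5/2

-5/2


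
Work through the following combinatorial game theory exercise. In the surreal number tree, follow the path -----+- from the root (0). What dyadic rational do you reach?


Sign expansion: -----+-
Rule: track bounds (lo, hi), initially (-inf, +inf). On '+', the current value becomes lo and we move to the simplest number in (value, hi): value + 1 if hi = +inf, otherwise the midpoint (value + hi)/2. On '-', the current value becomes hi and we move to value - 1 if lo = -inf, otherwise the midpoint (lo + value)/2.
Start at 0.
Step 1: sign = -, move left. Bounds: (-inf, 0). Value = -1
Step 2: sign = -, move left. Bounds: (-inf, -1). Value = -2
Step 3: sign = -, move left. Bounds: (-inf, -2). Value = -3
Step 4: sign = -, move left. Bounds: (-inf, -3). Value = -4
Step 5: sign = -, move left. Bounds: (-inf, -4). Value = -5
Step 6: sign = +, move right. Bounds: (-5, -4). Value = -9/2
Step 7: sign = -, move left. Bounds: (-5, -9/2). Value = -19/4
The surreal number with sign expansion -----+- is -19/4.

-19/4


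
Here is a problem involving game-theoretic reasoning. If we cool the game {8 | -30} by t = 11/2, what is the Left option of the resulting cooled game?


Original game: {8 | -30} (a switch {a | b} with a > b).
Cooling by t (for t below the temperature (a - b)/2 = 19) taxes each move by t: {a | b} cooled by t is {a - t | b + t}.
Cooling amount: t = 11/2
Cooled Left option: 8 - 11/2 = 5/2
Cooled Right option: -30 + 11/2 = -49/2
Cooled game: {5/2 | -49/2}
Left option = 5/2

5/2


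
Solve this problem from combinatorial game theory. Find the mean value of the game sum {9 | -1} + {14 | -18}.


G1 = {9 | -1}, G2 = {14 | -18}
Each is a switch {a | b} with numbers a > b; its mean value is (a + b)/2, and mean value is additive over game sums: m(G1 + G2) = m(G1) + m(G2).
Mean of G1 = (9 + (-1))/2 = 8/2 = 4
Mean of G2 = (14 + (-18))/2 = -4/2 = -2
Mean of G1 + G2 = 4 + -2 = 2

2


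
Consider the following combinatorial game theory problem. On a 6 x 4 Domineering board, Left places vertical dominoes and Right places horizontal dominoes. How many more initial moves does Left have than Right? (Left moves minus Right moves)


Board is 6 x 4 (rows x cols).
Left (vertical) placements: (rows-1) * cols = 5 * 4 = 20
Right (horizontal) placements: rows * (cols-1) = 6 * 3 = 18
Advantage = Left - Right = 20 - 18 = 2

2


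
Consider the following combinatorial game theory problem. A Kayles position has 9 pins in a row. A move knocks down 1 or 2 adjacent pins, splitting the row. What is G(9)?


Kayles: a move removes 1 or 2 adjacent pins from a contiguous row.
Removing pins from a row of k leaves two independent rows (a, b) with a + b = k - 1 (one pin) or a + b = k - 2 (two pins); an end removal gives a = 0.
By Sprague-Grundy, G(k) = mex{ G(a) XOR G(b) } over all these splits. G(0) = 0.
G(1): splits (0,0):0^0=0 -> mex({0}) = 1
G(2): splits (0,1):0^1=1 (0,0):0^0=0 -> mex({0, 1}) = 2
G(3): splits (0,2):0^2=2 (1,1):1^1=0 (0,1):0^1=1 -> mex({0, 1, 2}) = 3
G(4): splits (0,3):0^3=3 (1,2):1^2=3 (0,2):0^2=2 (1,1):1^1=0 -> mex({0, 2, 3}) = 1
G(5): splits (0,4):0^1=1 (1,3):1^3=2 (2,2):2^2=0 (0,3):0^3=3 (1,2):1^2=3 -> mex({0, 1, 2, 3}) = 4
G(6) = mex({0, 1, 2, 4}) = 3
G(7) = mex({0, 1, 3, 4, 5}) = 2
G(8) = mex({0, 2, 3, 5, 6}) = 1
G(9) = mex({0, 1, 2, 3, 6, 7}) = 4
Therefore G(9) = 4.

4


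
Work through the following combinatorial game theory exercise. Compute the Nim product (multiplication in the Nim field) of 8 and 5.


Nim multiplication is bilinear over XOR: (u XOR v) * w = (u*w) XOR (v*w).
So we split each operand into its bit components and XOR the pairwise Nim products.
8 = 8 (as XOR of powers of 2).
5 = 1 + 4 (as XOR of powers of 2).
Using the standard Nim-product table on single bits:
  2*2 = 3,   2*4 = 8,   2*8 = 12,
  4*4 = 6,   4*8 = 11,  8*8 = 13,
and  1*x = x (identity), k*l = l*k (commutative).
Pairwise Nim products:
  8 * 1 = 8
  8 * 4 = 11
XOR them: 8 XOR 11 = 3.
Result: 8 * 5 = 3 (in Nim).

3


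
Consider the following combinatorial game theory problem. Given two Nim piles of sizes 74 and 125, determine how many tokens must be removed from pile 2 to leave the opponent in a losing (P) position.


Piles: 74 and 125
Current XOR: 74 XOR 125 = 55 (non-zero, so this is an N-position).
To make the XOR zero, we need to find a move that balances the piles.
For pile 2 (size 125): target = 125 XOR 55 = 74
We reduce pile 2 from 125 to 74.
Tokens removed: 125 - 74 = 51
Verification: 74 XOR 74 = 0

51


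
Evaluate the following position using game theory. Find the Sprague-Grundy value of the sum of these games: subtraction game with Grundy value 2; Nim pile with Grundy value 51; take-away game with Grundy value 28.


By the Sprague-Grundy theorem, the Grundy value of a sum of games is the XOR of individual Grundy values.
subtraction game: Grundy value = 2. Running XOR: 0 XOR 2 = 2
Nim pile: Grundy value = 51. Running XOR: 2 XOR 51 = 49
take-away game: Grundy value = 28. Running XOR: 49 XOR 28 = 45
The combined Grundy value is 45.

45


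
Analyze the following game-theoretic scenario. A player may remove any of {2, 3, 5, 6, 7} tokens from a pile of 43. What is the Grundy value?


The subtraction set is S = {2, 3, 5, 6, 7}.
G(k) = mex{ G(k - s) : s in S, s <= k }. We compute iteratively: G(0) = 0.
G(1) = mex({}) = 0
G(2) = mex({0}) = 1
G(3) = mex({0}) = 1
G(4) = mex({0, 1}) = 2
G(5) = mex({0, 1}) = 2
G(6) = mex({0, 1, 2}) = 3
G(7) = mex({0, 1, 2}) = 3
G(8) = mex({0, 1, 2, 3}) = 4
G(9) = mex({1, 2, 3}) = 0
G(10) = mex({1, 2, 3, 4}) = 0
G(11) = mex({0, 2, 3, 4}) = 1
G(12) = mex({0, 2, 3}) = 1
G(13) = mex({0, 1, 3, 4}) = 2
G(14) = mex({0, 1, 3, 4}) = 2
G(15) = mex({0, 1, 2, 4}) = 3
Observe that G(9)..G(15) = 0, 0, 1, 1, 2, 2, 3 repeats G(0)..G(6) = 0, 0, 1, 1, 2, 2, 3.
For k >= max(S) = 7, G(k) is determined by the previous 7 values G(k-7)..G(k-1); a window of 7 consecutive values has recurred shifted by 9, so by induction G(k + 9) = G(k) for all k >= 0: the sequence is periodic from the start with period 9.
One period: G(0..8) = 0, 0, 1, 1, 2, 2, 3, 3, 4.
43 mod 9 = 7, so G(43) = G(7) = 3.

3


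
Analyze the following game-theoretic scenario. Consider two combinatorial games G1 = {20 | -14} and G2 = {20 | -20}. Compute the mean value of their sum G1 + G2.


G1 = {20 | -14}, G2 = {20 | -20}
Each is a switch {a | b} with numbers a > b; its mean value is (a + b)/2, and mean value is additive over game sums: m(G1 + G2) = m(G1) + m(G2).
Mean of G1 = (20 + (-14))/2 = 6/2 = 3
Mean of G2 = (20 + (-20))/2 = 0/2 = 0
Mean of G1 + G2 = 3 + 0 = 3

3


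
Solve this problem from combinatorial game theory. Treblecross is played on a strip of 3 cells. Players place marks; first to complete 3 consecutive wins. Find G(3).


Treblecross: place X on empty cells; 3-in-a-row wins.
Playing within two cells of an existing X lets the opponent win at once, so sensible play treats the cells i-2..i+2 around each X as dead. The player left with no safe cell loses, so this is a normal-play take-away game on strips of safe cells.
Placing X at cell i (0-indexed) of a strip of k safe cells leaves independent strips of sizes max(0, i-2) and max(0, k-i-3). Hence G(k) = mex{ G(max(0,i-2)) XOR G(max(0,k-i-3)) : 0 <= i < k }, with G(0) = 0.
G(1): splits (0,0):0^0=0 -> mex({0}) = 1
G(2): splits (0,0):0^0=0 -> mex({0}) = 1
G(3): splits (0,0):0^0=0 -> mex({0}) = 1
Therefore G(3) = 1.

1


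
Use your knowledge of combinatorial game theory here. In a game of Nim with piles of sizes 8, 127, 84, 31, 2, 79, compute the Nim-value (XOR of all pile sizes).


We need the XOR (exclusive or) of all pile sizes.
After XOR-ing pile 1 (size 8): 0 XOR 8 = 8
After XOR-ing pile 2 (size 127): 8 XOR 127 = 119
After XOR-ing pile 3 (size 84): 119 XOR 84 = 35
After XOR-ing pile 4 (size 31): 35 XOR 31 = 60
After XOR-ing pile 5 (size 2): 60 XOR 2 = 62
After XOR-ing pile 6 (size 79): 62 XOR 79 = 113
The Nim-value of this position is 113.

113


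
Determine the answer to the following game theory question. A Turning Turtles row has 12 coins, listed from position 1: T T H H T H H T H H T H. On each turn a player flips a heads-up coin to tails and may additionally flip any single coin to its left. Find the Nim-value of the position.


Coins: T T H H T H H T H H T H
Key fact: a single head at position k behaves exactly like a Nim heap of size k (turning it to T and optionally flipping a coin at j < k corresponds to moving the heap from k to j, or to 0), and heads combine as a disjunctive sum (two heads at the same place would cancel, matching j XOR j = 0). So the Nim-value is the XOR of the 1-indexed positions of the heads.
Face-up positions (1-indexed): [3, 4, 6, 7, 9, 10, 12]
XOR 0 with 3: 0 XOR 3 = 3
XOR 3 with 4: 3 XOR 4 = 7
XOR 7 with 6: 7 XOR 6 = 1
XOR 1 with 7: 1 XOR 7 = 6
XOR 6 with 9: 6 XOR 9 = 15
XOR 15 with 10: 15 XOR 10 = 5
XOR 5 with 12: 5 XOR 12 = 9
Nim-value = 9

9


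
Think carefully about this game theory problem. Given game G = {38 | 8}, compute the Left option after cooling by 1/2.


Original game: {38 | 8} (a switch {a | b} with a > b).
Cooling by t (for t below the temperature (a - b)/2 = 15) taxes each move by t: {a | b} cooled by t is {a - t | b + t}.
Cooling amount: t = 1/2
Cooled Left option: 38 - 1/2 = 75/2
Cooled Right option: 8 + 1/2 = 17/2
Cooled game: {75/2 | 17/2}
Left option = 75/2

75/2


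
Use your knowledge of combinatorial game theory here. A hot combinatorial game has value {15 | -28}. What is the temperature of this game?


The game is {15 | -28}, a switch {a | b} with numbers a > b.
Cooling {a | b} by t gives {a - t | b + t}, which stops being hot when a - t = b + t, i.e. at t = (a - b)/2. So the temperature of a switch is (a - b)/2.
Temperature = (Left option - Right option) / 2
= (15 - (-28)) / 2
= 43 / 2
= 43/2

43/2


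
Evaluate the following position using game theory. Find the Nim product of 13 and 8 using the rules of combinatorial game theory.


Nim multiplication is bilinear over XOR: (u XOR v) * w = (u*w) XOR (v*w).
So we split each operand into its bit components and XOR the pairwise Nim products.
13 = 1 + 4 + 8 (as XOR of powers of 2).
8 = 8 (as XOR of powers of 2).
Using the standard Nim-product table on single bits:
  2*2 = 3,   2*4 = 8,   2*8 = 12,
  4*4 = 6,   4*8 = 11,  8*8 = 13,
and  1*x = x (identity), k*l = l*k (commutative).
Pairwise Nim products:
  1 * 8 = 8
  4 * 8 = 11
  8 * 8 = 13
XOR them: 8 XOR 11 XOR 13 = 14.
Result: 13 * 8 = 14 (in Nim).

14


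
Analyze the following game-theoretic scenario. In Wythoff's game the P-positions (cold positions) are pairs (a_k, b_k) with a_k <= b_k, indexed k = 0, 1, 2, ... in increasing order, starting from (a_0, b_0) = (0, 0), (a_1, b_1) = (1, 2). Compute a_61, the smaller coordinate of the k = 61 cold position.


By Wythoff's theorem, a_k = floor(k * phi) and b_k = floor(k * phi^2) = a_k + k, where phi = (1 + sqrt(5))/2 is the golden ratio.
phi = (1 + sqrt(5))/2 = 1.618034
k = 61
k * phi = 61 * 1.618034 = 98.700073
a_61 = floor(k * phi) = 98

98


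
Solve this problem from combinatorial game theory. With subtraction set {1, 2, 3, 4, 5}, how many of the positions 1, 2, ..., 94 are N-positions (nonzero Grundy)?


Subtraction set S = {1, 2, 3, 4, 5}, so G(n) = n mod 6.
G(n) = 0 when n is a multiple of 6.
Multiples of 6 in [1, 94]: 15
N-positions (nonzero Grundy) = 94 - 15 = 79

79


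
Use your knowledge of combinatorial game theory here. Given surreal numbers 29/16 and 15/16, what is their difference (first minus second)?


x = 29/16, y = 15/16
Converting to common denominator: 16
x = 29/16, y = 15/16
x - y = 29/16 - 15/16 = 7/8

7/8


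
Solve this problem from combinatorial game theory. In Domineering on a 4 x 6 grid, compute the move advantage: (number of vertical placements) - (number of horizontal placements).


Board is 4 x 6 (rows x cols).
Left (vertical) placements: (rows-1) * cols = 3 * 6 = 18
Right (horizontal) placements: rows * (cols-1) = 4 * 5 = 20
Advantage = Left - Right = 18 - 20 = -2

-2


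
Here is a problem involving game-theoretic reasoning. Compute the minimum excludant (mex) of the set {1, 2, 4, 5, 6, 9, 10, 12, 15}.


Set = {1, 2, 4, 5, 6, 9, 10, 12, 15}
0 is NOT in the set. This is the mex.
mex = 0

0


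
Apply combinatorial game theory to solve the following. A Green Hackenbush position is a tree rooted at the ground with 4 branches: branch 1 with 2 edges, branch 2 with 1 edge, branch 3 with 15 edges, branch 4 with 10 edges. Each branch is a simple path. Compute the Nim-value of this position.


The tree has 4 branches from the ground vertex.
In Green Hackenbush, the Nim-value of a simple path of length k is k.
Branch 1: length 2, Nim-value = 2
Branch 2: length 1, Nim-value = 1
Branch 3: length 15, Nim-value = 15
Branch 4: length 10, Nim-value = 10
Total Nim-value = XOR of all branch values:
0 XOR 2 = 2
2 XOR 1 = 3
3 XOR 15 = 12
12 XOR 10 = 6
Nim-value of the tree = 6

6


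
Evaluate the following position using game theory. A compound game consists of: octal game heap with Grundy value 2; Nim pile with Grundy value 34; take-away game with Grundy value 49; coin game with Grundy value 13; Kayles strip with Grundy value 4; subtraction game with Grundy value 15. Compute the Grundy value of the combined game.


By the Sprague-Grundy theorem, the Grundy value of a sum of games is the XOR of individual Grundy values.
octal game heap: Grundy value = 2. Running XOR: 0 XOR 2 = 2
Nim pile: Grundy value = 34. Running XOR: 2 XOR 34 = 32
take-away game: Grundy value = 49. Running XOR: 32 XOR 49 = 17
coin game: Grundy value = 13. Running XOR: 17 XOR 13 = 28
Kayles strip: Grundy value = 4. Running XOR: 28 XOR 4 = 24
subtraction game: Grundy value = 15. Running XOR: 24 XOR 15 = 23
The combined Grundy value is 23.

23


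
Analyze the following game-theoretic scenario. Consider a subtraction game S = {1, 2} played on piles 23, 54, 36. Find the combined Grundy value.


Subtraction set: {1, 2}
For this subtraction set, G(n) = n mod 3 (period = max + 1 = 3).
Pile 1 (size 23): G(23) = 23 mod 3 = 2
Pile 2 (size 54): G(54) = 54 mod 3 = 0
Pile 3 (size 36): G(36) = 36 mod 3 = 0
Total Grundy value = XOR of all: 2 XOR 0 XOR 0 = 2

2


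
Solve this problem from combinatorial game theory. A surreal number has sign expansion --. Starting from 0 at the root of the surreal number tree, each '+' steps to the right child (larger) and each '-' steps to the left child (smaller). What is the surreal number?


Sign expansion: --
Rule: track bounds (lo, hi), initially (-inf, +inf). On '+', the current value becomes lo and we move to the simplest number in (value, hi): value + 1 if hi = +inf, otherwise the midpoint (value + hi)/2. On '-', the current value becomes hi and we move to value - 1 if lo = -inf, otherwise the midpoint (lo + value)/2.
Start at 0.
Step 1: sign = -, move left. Bounds: (-inf, 0). Value = -1
Step 2: sign = -, move left. Bounds: (-inf, -1). Value = -2
The surreal number with sign expansion -- is -2.

-2


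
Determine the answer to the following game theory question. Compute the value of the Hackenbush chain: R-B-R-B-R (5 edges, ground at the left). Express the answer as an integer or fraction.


Edges (from ground): R-B-R-B-R
By Berlekamp's sign-expansion rule, a Blue-Red Hackenbush stalk has the value of the surreal number whose sign sequence is the edge sequence with B -> + and R -> -.
Sign sequence: -+-+-
Trace the sign expansion in the surreal number tree, starting from 0:
Edge 1: R (sign -) -> bounds (-inf, 0), value = -1
Edge 2: B (sign +) -> bounds (-1, 0), value = -1/2
Edge 3: R (sign -) -> bounds (-1, -1/2), value = -3/4
Edge 4: B (sign +) -> bounds (-3/4, -1/2), value = -5/8
Edge 5: R (sign -) -> bounds (-3/4, -5/8), value = -11/16
Game value = -11/16

-11/16


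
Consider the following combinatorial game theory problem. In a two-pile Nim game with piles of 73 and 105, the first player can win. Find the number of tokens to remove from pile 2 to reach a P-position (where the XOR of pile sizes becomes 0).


Piles: 73 and 105
Current XOR: 73 XOR 105 = 32 (non-zero, so this is an N-position).
To make the XOR zero, we need to find a move that balances the piles.
For pile 2 (size 105): target = 105 XOR 32 = 73
We reduce pile 2 from 105 to 73.
Tokens removed: 105 - 73 = 32
Verification: 73 XOR 73 = 0

32


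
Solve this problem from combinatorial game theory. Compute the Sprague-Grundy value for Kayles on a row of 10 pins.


Kayles: a move removes 1 or 2 adjacent pins from a contiguous row.
Removing pins from a row of k leaves two independent rows (a, b) with a + b = k - 1 (one pin) or a + b = k - 2 (two pins); an end removal gives a = 0.
By Sprague-Grundy, G(k) = mex{ G(a) XOR G(b) } over all these splits. G(0) = 0.
G(1): splits (0,0):0^0=0 -> mex({0}) = 1
G(2): splits (0,1):0^1=1 (0,0):0^0=0 -> mex({0, 1}) = 2
G(3): splits (0,2):0^2=2 (1,1):1^1=0 (0,1):0^1=1 -> mex({0, 1, 2}) = 3
G(4): splits (0,3):0^3=3 (1,2):1^2=3 (0,2):0^2=2 (1,1):1^1=0 -> mex({0, 2, 3}) = 1
G(5): splits (0,4):0^1=1 (1,3):1^3=2 (2,2):2^2=0 (0,3):0^3=3 (1,2):1^2=3 -> mex({0, 1, 2, 3}) = 4
G(6) = mex({0, 1, 2, 4}) = 3
G(7) = mex({0, 1, 3, 4, 5}) = 2
G(8) = mex({0, 2, 3, 5, 6}) = 1
G(9) = mex({0, 1, 2, 3, 6, 7}) = 4
G(10) = mex({0, 1, 3, 4, 5, 7}) = 2
Therefore G(10) = 2.

2
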